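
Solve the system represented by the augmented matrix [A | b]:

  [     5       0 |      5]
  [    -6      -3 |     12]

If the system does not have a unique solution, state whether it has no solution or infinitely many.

x_1 = 1, x_2 = -6

Row-reduce the augmented matrix:
R1 ← R1 / (5).
R2 ← R2 + 6·R1.
R2 ← R2 / (-3).
Reading off the reduced rows gives x_1 = 1, x_2 = -6.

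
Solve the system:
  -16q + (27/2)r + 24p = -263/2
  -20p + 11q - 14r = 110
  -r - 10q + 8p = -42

no solution

Row-reduce:
R1 ← R1 / (24).
R2 ← R2 + 20·R1.
R3 ← R3 − 8·R1.
R2 ← R2 / (-7/3).
R1 ← R1 + 2/3·R2.
R3 ← R3 + 14/3·R2.
Row 3 reduces to 0 = 1, a contradiction. The system is inconsistent.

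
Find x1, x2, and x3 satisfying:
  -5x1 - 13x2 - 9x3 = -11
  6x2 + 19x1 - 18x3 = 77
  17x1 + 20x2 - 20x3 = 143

Row-reduce the augmented matrix:
R1 ← R1 / (-5).
R2 ← R2 − 19·R1.
R3 ← R3 − 17·R1.
R2 ← R2 / (-217/5).
R1 ← R1 − 13/5·R2.
R3 ← R3 + 121/5·R2.
R3 ← R3 / (-4664/217).
R1 ← R1 + 288/217·R3.
R2 ← R2 − 261/217·R3.
Reading off the reduced rows gives x1 = -1, x2 = 4, x3 = -4.

x1 = -1, x2 = 4, x3 = -4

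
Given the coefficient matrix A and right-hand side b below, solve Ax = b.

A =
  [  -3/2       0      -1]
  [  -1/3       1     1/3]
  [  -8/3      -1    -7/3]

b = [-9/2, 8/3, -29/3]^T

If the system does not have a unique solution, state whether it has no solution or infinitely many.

Row-reduce:
R1 ← R1 / (-3/2).
R2 ← R2 + 1/3·R1.
R3 ← R3 + 8/3·R1.
R3 ← R3 + 1·R2.
Row 3 reduces to 0 = 2, a contradiction. The system is inconsistent.

no solution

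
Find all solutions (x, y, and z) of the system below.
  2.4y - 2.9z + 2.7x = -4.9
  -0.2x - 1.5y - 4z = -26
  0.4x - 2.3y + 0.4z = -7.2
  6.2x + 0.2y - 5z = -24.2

Row-reduce the augmented matrix:
R1 ← R1 / (27/10).
R2 ← R2 + 1/5·R1.
R3 ← R3 − 2/5·R1.
R4 ← R4 − 31/5·R1.
R2 ← R2 / (-119/90).
R1 ← R1 − 8/9·R2.
R3 ← R3 + 239/90·R2.
R4 ← R4 + 239/45·R2.
R3 ← R3 / (16591/1785).
R1 ← R1 + 465/119·R3.
R2 ← R2 − 1138/357·R3.
R4 ← R4 − 33182/1785·R3.
R4 reduces to 0 = 0, so the extra equation is consistent.
Reading off the reduced rows gives x = 0, y = 4, z = 5.

x = 0, y = 4, z = 5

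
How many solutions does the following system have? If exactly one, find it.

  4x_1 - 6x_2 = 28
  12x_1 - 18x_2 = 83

no solution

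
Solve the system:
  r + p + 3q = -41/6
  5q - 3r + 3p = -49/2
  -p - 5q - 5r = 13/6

p = -1/2, q = -3, r = 8/3

Row-reduce the augmented matrix:
R2 ← R2 − 3·R1.
R3 ← R3 + 1·R1.
R2 ← R2 / (-4).
R1 ← R1 − 3·R2.
R3 ← R3 + 2·R2.
R3 ← R3 / (-1).
R1 ← R1 + 7/2·R3.
R2 ← R2 − 3/2·R3.
Reading off the reduced rows gives p = -1/2, q = -3, r = 8/3.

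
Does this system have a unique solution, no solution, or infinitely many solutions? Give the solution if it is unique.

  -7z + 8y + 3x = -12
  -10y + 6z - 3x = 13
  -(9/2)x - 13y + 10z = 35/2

no solution

Row-reduce:
R1 ← R1 / (3).
R2 ← R2 + 3·R1.
R3 ← R3 + 9/2·R1.
R2 ← R2 / (-2).
R1 ← R1 − 8/3·R2.
R3 ← R3 + 1·R2.
Row 3 reduces to 0 = -1, a contradiction. The system is inconsistent.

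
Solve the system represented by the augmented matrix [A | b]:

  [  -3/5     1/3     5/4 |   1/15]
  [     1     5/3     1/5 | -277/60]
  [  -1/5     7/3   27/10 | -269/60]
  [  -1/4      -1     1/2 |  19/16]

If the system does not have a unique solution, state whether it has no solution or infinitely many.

x_1 = -11/4, x_2 = -1, x_3 = -1

Row-reduce the augmented matrix:
R1 ← R1 / (-3/5).
R2 ← R2 − 1·R1.
R3 ← R3 + 1/5·R1.
R4 ← R4 + 1/4·R1.
R2 ← R2 / (20/9).
R1 ← R1 + 5/9·R2.
R3 ← R3 − 20/9·R2.
R4 ← R4 + 41/36·R2.
Swap R3 and R4.
R3 ← R3 / (1839/1600).
R1 ← R1 + 121/80·R3.
R2 ← R2 − 411/400·R3.
R4 reduces to 0 = 0, so the extra equation is consistent.
Reading off the reduced rows gives x_1 = -11/4, x_2 = -1, x_3 = -1.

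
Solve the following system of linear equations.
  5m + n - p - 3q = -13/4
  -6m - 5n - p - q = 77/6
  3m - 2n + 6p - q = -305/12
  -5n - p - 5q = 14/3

m = -9/4, n = 1, p = -3, q = -4/3

Row-reduce the augmented matrix:
R1 ← R1 / (5).
R2 ← R2 + 6·R1.
R3 ← R3 − 3·R1.
R2 ← R2 / (-19/5).
R1 ← R1 − 1/5·R2.
R3 ← R3 + 13/5·R2.
R4 ← R4 + 5·R2.
R3 ← R3 / (154/19).
R1 ← R1 + 6/19·R3.
R2 ← R2 − 11/19·R3.
R4 ← R4 − 36/19·R3.
R4 ← R4 / (10/77).
R1 ← R1 + 53/77·R4.
R2 ← R2 − 13/14·R4.
R3 ← R3 − 75/154·R4.
Reading off the reduced rows gives m = -9/4, n = 1, p = -3, q = -4/3.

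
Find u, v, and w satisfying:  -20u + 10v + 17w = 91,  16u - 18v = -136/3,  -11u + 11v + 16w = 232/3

u = -4/3, v = 4/3, w = 3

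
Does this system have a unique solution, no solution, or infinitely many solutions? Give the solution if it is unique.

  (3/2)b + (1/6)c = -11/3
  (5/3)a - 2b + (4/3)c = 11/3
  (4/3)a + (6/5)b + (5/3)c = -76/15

Row-reduce the augmented matrix:
Swap R1 and R2.
R1 ← R1 / (5/3).
R3 ← R3 − 4/3·R1.
R2 ← R2 / (3/2).
R1 ← R1 + 6/5·R2.
R3 ← R3 − 14/5·R2.
R3 ← R3 / (13/45).
R1 ← R1 − 14/15·R3.
R2 ← R2 − 1/9·R3.
Reading off the reduced rows gives a = 3, b = -2, c = -4.

a = 3, b = -2, c = -4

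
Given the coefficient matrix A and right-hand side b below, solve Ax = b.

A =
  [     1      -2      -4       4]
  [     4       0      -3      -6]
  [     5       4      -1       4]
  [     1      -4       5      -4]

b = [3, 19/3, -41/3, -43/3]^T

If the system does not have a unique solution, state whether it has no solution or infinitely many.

Row-reduce the augmented matrix:
R2 ← R2 − 4·R1.
R3 ← R3 − 5·R1.
R4 ← R4 − 1·R1.
R2 ← R2 / (8).
R1 ← R1 + 2·R2.
R3 ← R3 − 14·R2.
R4 ← R4 + 2·R2.
R3 ← R3 / (-15/4).
R1 ← R1 + 3/4·R3.
R2 ← R2 − 13/8·R3.
R4 ← R4 − 49/4·R3.
R4 ← R4 / (60).
R1 ← R1 + 6·R4.
R2 ← R2 − 7·R4.
R3 ← R3 + 6·R4.
Reading off the reduced rows gives x_1 = -8/3, x_2 = 1/2, x_3 = -3, x_4 = -4/3.

x_1 = -8/3, x_2 = 1/2, x_3 = -3, x_4 = -4/3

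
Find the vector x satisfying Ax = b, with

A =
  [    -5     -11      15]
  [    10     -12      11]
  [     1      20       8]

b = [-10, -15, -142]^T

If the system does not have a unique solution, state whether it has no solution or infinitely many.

x_1 = -2, x_2 = -5, x_3 = -5

Row-reduce the augmented matrix:
R1 ← R1 / (-5).
R2 ← R2 − 10·R1.
R3 ← R3 − 1·R1.
R2 ← R2 / (-34).
R1 ← R1 − 11/5·R2.
R3 ← R3 − 89/5·R2.
R3 ← R3 / (5519/170).
R1 ← R1 + 59/170·R3.
R2 ← R2 + 41/34·R3.
Reading off the reduced rows gives x_1 = -2, x_2 = -5, x_3 = -5.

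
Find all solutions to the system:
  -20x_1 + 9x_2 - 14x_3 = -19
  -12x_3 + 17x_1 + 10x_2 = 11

infinitely many solutions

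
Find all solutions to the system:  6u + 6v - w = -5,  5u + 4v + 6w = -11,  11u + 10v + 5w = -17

no solution

Row-reduce:
R1 ← R1 / (6).
R2 ← R2 − 5·R1.
R3 ← R3 − 11·R1.
R2 ← R2 / (-1).
R1 ← R1 − 1·R2.
R3 ← R3 + 1·R2.
Row 3 reduces to 0 = -1, a contradiction. The system is inconsistent.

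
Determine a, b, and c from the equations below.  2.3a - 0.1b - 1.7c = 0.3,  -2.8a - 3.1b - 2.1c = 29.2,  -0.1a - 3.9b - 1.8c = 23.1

Row-reduce the augmented matrix:
R1 ← R1 / (23/10).
R2 ← R2 + 14/5·R1.
R3 ← R3 + 1/10·R1.
R2 ← R2 / (-741/230).
R1 ← R1 + 1/23·R2.
R3 ← R3 + 449/115·R2.
R3 ← R3 / (23557/7410).
R1 ← R1 + 506/741·R3.
R2 ← R2 − 959/741·R3.
Reading off the reduced rows gives a = -3, b = -4, c = -4.

a = -3, b = -4, c = -4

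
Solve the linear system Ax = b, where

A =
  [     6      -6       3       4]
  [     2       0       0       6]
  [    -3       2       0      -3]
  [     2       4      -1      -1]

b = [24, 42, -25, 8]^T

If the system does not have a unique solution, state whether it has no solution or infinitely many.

x_1 = 3, x_2 = 1, x_3 = -4, x_4 = 6

Row-reduce the augmented matrix:
R1 ← R1 / (6).
R2 ← R2 − 2·R1.
R3 ← R3 + 3·R1.
R4 ← R4 − 2·R1.
R2 ← R2 / (2).
R1 ← R1 + 1·R2.
R3 ← R3 + 1·R2.
R4 ← R4 − 6·R2.
R2 ← R2 + 1/2·R3.
R4 ← R4 − 1·R3.
R4 ← R4 / (-53/3).
R1 ← R1 − 3·R4.
R2 ← R2 − 3·R4.
R3 ← R3 − 4/3·R4.
Reading off the reduced rows gives x_1 = 3, x_2 = 1, x_3 = -4, x_4 = 6.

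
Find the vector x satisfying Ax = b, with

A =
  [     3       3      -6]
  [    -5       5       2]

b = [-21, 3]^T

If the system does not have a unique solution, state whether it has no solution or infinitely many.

infinitely many solutions

Row-reduce:
R1 ← R1 / (3).
R2 ← R2 + 5·R1.
R2 ← R2 / (10).
R1 ← R1 − 1·R2.
Rank is 2 with 3 unknowns, leaving x_3 free.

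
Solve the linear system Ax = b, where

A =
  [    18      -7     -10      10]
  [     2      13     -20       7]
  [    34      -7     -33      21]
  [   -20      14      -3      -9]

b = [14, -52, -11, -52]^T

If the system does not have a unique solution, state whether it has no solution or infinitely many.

Row-reduce:
R1 ← R1 / (18).
R2 ← R2 − 2·R1.
R3 ← R3 − 34·R1.
R4 ← R4 + 20·R1.
R2 ← R2 / (124/9).
R1 ← R1 + 7/18·R2.
R3 ← R3 − 56/9·R2.
R4 ← R4 − 56/9·R2.
R3 ← R3 / (-173/31).
R1 ← R1 + 135/124·R3.
R2 ← R2 + 85/62·R3.
R4 ← R4 + 173/31·R3.
Row 4 reduces to 0 = 1, a contradiction. The system is inconsistent.

no solution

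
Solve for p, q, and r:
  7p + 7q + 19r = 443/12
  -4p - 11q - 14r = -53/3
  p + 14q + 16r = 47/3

Row-reduce the augmented matrix:
R1 ← R1 / (7).
R2 ← R2 + 4·R1.
R3 ← R3 − 1·R1.
R2 ← R2 / (-7).
R1 ← R1 − 1·R2.
R3 ← R3 − 13·R2.
R3 ← R3 / (365/49).
R1 ← R1 − 111/49·R3.
R2 ← R2 − 22/49·R3.
Reading off the reduced rows gives p = 2/3, q = -3/2, r = 9/4.

p = 2/3, q = -3/2, r = 9/4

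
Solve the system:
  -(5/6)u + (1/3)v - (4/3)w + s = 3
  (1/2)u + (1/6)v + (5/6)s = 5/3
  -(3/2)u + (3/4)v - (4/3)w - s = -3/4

Row-reduce:
R1 ← R1 / (-5/6).
R2 ← R2 − 1/2·R1.
R3 ← R3 + 3/2·R1.
R2 ← R2 / (11/30).
R1 ← R1 + 2/5·R2.
R3 ← R3 − 3/20·R2.
R3 ← R3 / (46/33).
R1 ← R1 − 8/11·R3.
R2 ← R2 + 24/11·R3.
Rank is 3 with 4 unknowns, leaving s free.

infinitely many solutions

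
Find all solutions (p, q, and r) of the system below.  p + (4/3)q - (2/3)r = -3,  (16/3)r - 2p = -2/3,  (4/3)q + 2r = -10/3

infinitely many solutions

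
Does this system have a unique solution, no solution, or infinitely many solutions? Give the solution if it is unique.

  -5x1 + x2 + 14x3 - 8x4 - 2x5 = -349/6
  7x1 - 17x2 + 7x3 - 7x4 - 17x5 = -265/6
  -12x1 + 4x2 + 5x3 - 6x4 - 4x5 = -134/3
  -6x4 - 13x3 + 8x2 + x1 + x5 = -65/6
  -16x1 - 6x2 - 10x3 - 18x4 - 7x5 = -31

Row-reduce the augmented matrix:
R1 ← R1 / (-5).
R2 ← R2 − 7·R1.
R3 ← R3 + 12·R1.
R4 ← R4 − 1·R1.
R5 ← R5 + 16·R1.
R2 ← R2 / (-78/5).
R1 ← R1 + 1/5·R2.
R3 ← R3 − 8/5·R2.
R4 ← R4 − 41/5·R2.
R5 ← R5 + 46/5·R2.
R3 ← R3 / (-1009/39).
R1 ← R1 + 245/78·R3.
R2 ← R2 + 133/78·R3.
R4 ← R4 − 295/78·R3.
R5 ← R5 + 2749/39·R3.
R4 ← R4 / (-31299/2018).
R1 ← R1 − 923/2018·R4.
R2 ← R2 − 847/2018·R4.
R3 ← R3 + 442/1009·R4.
R5 ← R5 + 12657/1009·R4.
R5 ← R5 / (234825/10433).
R1 ← R1 − 15923/31299·R5.
R2 ← R2 − 33805/31299·R5.
R3 ← R3 − 10318/31299·R5.
R4 ← R4 − 20155/31299·R5.
Reading off the reduced rows gives x1 = -1/2, x2 = -8/3, x3 = -2, x4 = 3, x5 = 3.

x1 = -1/2, x2 = -8/3, x3 = -2, x4 = 3, x5 = 3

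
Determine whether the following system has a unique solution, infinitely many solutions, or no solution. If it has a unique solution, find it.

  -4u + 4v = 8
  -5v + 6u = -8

u = 2, v = 4

Row-reduce the augmented matrix:
R1 ← R1 / (-4).
R2 ← R2 − 6·R1.
R1 ← R1 + 1·R2.
Reading off the reduced rows gives u = 2, v = 4.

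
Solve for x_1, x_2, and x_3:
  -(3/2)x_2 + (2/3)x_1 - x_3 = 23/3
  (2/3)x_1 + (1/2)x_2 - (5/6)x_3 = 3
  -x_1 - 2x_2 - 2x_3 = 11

Row-reduce the augmented matrix:
R1 ← R1 / (2/3).
R2 ← R2 − 2/3·R1.
R3 ← R3 + 1·R1.
R2 ← R2 / (2).
R1 ← R1 + 9/4·R2.
R3 ← R3 + 17/4·R2.
R3 ← R3 / (-151/48).
R1 ← R1 + 21/16·R3.
R2 ← R2 − 1/12·R3.
Reading off the reduced rows gives x_1 = 1, x_2 = -2, x_3 = -4.

x_1 = 1, x_2 = -2, x_3 = -4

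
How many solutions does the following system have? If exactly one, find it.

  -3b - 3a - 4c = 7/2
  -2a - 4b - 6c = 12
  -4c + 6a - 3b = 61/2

Row-reduce the augmented matrix:
R1 ← R1 / (-3).
R2 ← R2 + 2·R1.
R3 ← R3 − 6·R1.
R2 ← R2 / (-2).
R1 ← R1 − 1·R2.
R3 ← R3 + 9·R2.
R3 ← R3 / (3).
R1 ← R1 + 1/3·R3.
R2 ← R2 − 5/3·R3.
Reading off the reduced rows gives a = 3, b = -3/2, c = -2.

a = 3, b = -3/2, c = -2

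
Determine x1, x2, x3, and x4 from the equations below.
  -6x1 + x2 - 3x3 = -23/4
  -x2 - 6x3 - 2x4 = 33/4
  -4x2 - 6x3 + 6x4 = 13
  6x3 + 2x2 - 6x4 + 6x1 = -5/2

Row-reduce the augmented matrix:
R1 ← R1 / (-6).
R4 ← R4 − 6·R1.
R2 ← R2 / (-1).
R1 ← R1 + 1/6·R2.
R3 ← R3 + 4·R2.
R4 ← R4 − 3·R2.
R3 ← R3 / (18).
R1 ← R1 − 3/2·R3.
R2 ← R2 − 6·R3.
R4 ← R4 + 15·R3.
R4 ← R4 / (-1/3).
R1 ← R1 + 5/6·R4.
R2 ← R2 + 8/3·R4.
R3 ← R3 − 7/9·R4.
Reading off the reduced rows gives x1 = 5/3, x2 = -1/4, x3 = -3/2, x4 = 1/2.

x1 = 5/3, x2 = -1/4, x3 = -3/2, x4 = 1/2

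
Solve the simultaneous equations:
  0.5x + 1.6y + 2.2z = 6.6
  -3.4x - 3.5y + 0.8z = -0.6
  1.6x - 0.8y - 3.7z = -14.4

Row-reduce the augmented matrix:
R1 ← R1 / (1/2).
R2 ← R2 + 17/5·R1.
R3 ← R3 − 8/5·R1.
R2 ← R2 / (369/50).
R1 ← R1 − 16/5·R2.
R3 ← R3 + 148/25·R2.
R3 ← R3 / (7019/3690).
R1 ← R1 + 898/369·R3.
R2 ← R2 − 788/369·R3.
Reading off the reduced rows gives x = -6, y = 6, z = 0.

x = -6, y = 6, z = 0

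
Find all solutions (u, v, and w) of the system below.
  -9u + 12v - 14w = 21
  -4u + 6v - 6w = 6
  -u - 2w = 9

Row-reduce:
R1 ← R1 / (-9).
R2 ← R2 + 4·R1.
R3 ← R3 + 1·R1.
R2 ← R2 / (2/3).
R1 ← R1 + 4/3·R2.
R3 ← R3 + 4/3·R2.
Rank is 2 with 3 unknowns, leaving w free.

infinitely many solutions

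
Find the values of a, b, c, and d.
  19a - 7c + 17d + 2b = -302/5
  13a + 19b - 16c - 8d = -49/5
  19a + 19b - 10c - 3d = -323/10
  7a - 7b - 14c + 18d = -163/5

Row-reduce the augmented matrix:
R1 ← R1 / (19).
R2 ← R2 − 13·R1.
R3 ← R3 − 19·R1.
R4 ← R4 − 7·R1.
R2 ← R2 / (335/19).
R1 ← R1 − 2/19·R2.
R3 ← R3 − 17·R2.
R4 ← R4 + 147/19·R2.
R3 ← R3 / (2616/335).
R1 ← R1 + 101/335·R3.
R2 ← R2 + 213/335·R3.
R4 ← R4 + 5474/335·R3.
R4 ← R4 / (1151/1308).
R1 ← R1 − 2539/2616·R4.
R2 ← R2 + 1047/872·R4.
R3 ← R3 + 359/2616·R4.
Reading off the reduced rows gives a = -2, b = -1/5, c = -1/2, d = -3/2.

a = -2, b = -1/5, c = -1/2, d = -3/2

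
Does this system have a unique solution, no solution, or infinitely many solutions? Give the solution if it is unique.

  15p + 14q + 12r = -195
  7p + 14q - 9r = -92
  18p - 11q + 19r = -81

p = -5, q = -6, r = -3

Row-reduce the augmented matrix:
R1 ← R1 / (15).
R2 ← R2 − 7·R1.
R3 ← R3 − 18·R1.
R2 ← R2 / (112/15).
R1 ← R1 − 14/15·R2.
R3 ← R3 + 139/5·R2.
R3 ← R3 / (-5573/112).
R1 ← R1 − 21/8·R3.
R2 ← R2 + 219/112·R3.
Reading off the reduced rows gives p = -5, q = -6, r = -3.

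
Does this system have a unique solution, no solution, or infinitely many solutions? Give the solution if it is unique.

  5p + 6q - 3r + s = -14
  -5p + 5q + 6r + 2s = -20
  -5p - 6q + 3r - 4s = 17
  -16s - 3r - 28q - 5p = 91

infinitely many solutions

Row-reduce:
R1 ← R1 / (5).
R2 ← R2 + 5·R1.
R3 ← R3 + 5·R1.
R4 ← R4 + 5·R1.
R2 ← R2 / (11).
R1 ← R1 − 6/5·R2.
R4 ← R4 + 22·R2.
R3 ← R3 / (-3).
R1 ← R1 + 7/55·R3.
R2 ← R2 − 3/11·R3.
R4 ← R4 + 9·R3.
Rank is 3 with 4 unknowns, leaving r free.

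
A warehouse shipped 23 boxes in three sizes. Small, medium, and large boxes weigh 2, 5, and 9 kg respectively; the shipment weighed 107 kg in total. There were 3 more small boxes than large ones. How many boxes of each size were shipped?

small boxes: 4, medium boxes: 18, large boxes: 1

Let s = small boxes, m = medium boxes, l = large boxes.
  s + m + l = 23
  2s + 5m + 9l = 107
  s - l = 3
Row-reduce the augmented matrix:
R2 ← R2 − 2·R1.
R3 ← R3 − 1·R1.
R2 ← R2 / (3).
R1 ← R1 − 1·R2.
R3 ← R3 + 1·R2.
R3 ← R3 / (1/3).
R1 ← R1 + 4/3·R3.
R2 ← R2 − 7/3·R3.
Reading off the reduced rows gives s = 4, m = 18, l = 1.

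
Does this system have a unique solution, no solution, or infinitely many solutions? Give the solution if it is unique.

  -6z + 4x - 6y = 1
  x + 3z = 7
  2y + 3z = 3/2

Row-reduce the augmented matrix:
R1 ← R1 / (4).
R2 ← R2 − 1·R1.
R2 ← R2 / (3/2).
R1 ← R1 + 3/2·R2.
R3 ← R3 − 2·R2.
R3 ← R3 / (-3).
R1 ← R1 − 3·R3.
R2 ← R2 − 3·R3.
Reading off the reduced rows gives x = -1/2, y = -3, z = 5/2.

x = -1/2, y = -3, z = 5/2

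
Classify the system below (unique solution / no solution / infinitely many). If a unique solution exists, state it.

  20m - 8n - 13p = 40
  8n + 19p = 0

infinitely many solutions

Row-reduce:
R1 ← R1 / (20).
R2 ← R2 / (8).
R1 ← R1 + 2/5·R2.
Rank is 2 with 3 unknowns, leaving p free.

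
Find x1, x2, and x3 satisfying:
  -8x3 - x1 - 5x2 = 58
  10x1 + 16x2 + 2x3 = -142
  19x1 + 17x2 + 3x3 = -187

Row-reduce the augmented matrix:
R1 ← R1 / (-1).
R2 ← R2 − 10·R1.
R3 ← R3 − 19·R1.
R2 ← R2 / (-34).
R1 ← R1 − 5·R2.
R3 ← R3 + 78·R2.
R3 ← R3 / (509/17).
R1 ← R1 + 59/17·R3.
R2 ← R2 − 39/17·R3.
Reading off the reduced rows gives x1 = -4, x2 = -6, x3 = -3.

x1 = -4, x2 = -6, x3 = -3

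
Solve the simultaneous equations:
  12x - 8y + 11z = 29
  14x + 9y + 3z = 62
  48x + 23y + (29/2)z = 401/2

infinitely many solutions

Row-reduce:
R1 ← R1 / (12).
R2 ← R2 − 14·R1.
R3 ← R3 − 48·R1.
R2 ← R2 / (55/3).
R1 ← R1 + 2/3·R2.
R3 ← R3 − 55·R2.
Rank is 2 with 3 unknowns, leaving z free.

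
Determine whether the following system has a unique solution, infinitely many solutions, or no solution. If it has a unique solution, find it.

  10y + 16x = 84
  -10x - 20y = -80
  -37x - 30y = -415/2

no solution

Row-reduce:
R1 ← R1 / (16).
R2 ← R2 + 10·R1.
R3 ← R3 + 37·R1.
R2 ← R2 / (-55/4).
R1 ← R1 − 5/8·R2.
R3 ← R3 + 55/8·R2.
Row 3 reduces to 0 = 1/2, a contradiction. The system is inconsistent.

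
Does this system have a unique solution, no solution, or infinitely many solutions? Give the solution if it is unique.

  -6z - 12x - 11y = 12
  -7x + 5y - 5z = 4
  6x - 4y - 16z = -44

x = -2, y = 0, z = 2

Row-reduce the augmented matrix:
R1 ← R1 / (-12).
R2 ← R2 + 7·R1.
R3 ← R3 − 6·R1.
R2 ← R2 / (137/12).
R1 ← R1 − 11/12·R2.
R3 ← R3 + 19/2·R2.
R3 ← R3 / (-2774/137).
R1 ← R1 − 85/137·R3.
R2 ← R2 + 18/137·R3.
Reading off the reduced rows gives x = -2, y = 0, z = 2.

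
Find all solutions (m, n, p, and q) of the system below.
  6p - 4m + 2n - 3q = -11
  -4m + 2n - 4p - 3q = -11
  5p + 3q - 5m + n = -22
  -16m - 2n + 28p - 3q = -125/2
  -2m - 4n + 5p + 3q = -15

no solution

Row-reduce:
R1 ← R1 / (-4).
R2 ← R2 + 4·R1.
R3 ← R3 + 5·R1.
R4 ← R4 + 16·R1.
R5 ← R5 + 2·R1.
Swap R2 and R3.
R2 ← R2 / (-3/2).
R1 ← R1 + 1/2·R2.
R4 ← R4 + 10·R2.
R5 ← R5 + 5·R2.
R3 ← R3 / (-10).
R1 ← R1 + 2/3·R3.
R2 ← R2 − 5/3·R3.
R4 ← R4 − 62/3·R3.
R5 ← R5 − 31/3·R3.
R4 ← R4 / (-36).
R1 ← R1 + 3/2·R4.
R2 ← R2 + 9/2·R4.
R5 ← R5 + 18·R4.
Row 5 reduces to 0 = -1/4, a contradiction. The system is inconsistent.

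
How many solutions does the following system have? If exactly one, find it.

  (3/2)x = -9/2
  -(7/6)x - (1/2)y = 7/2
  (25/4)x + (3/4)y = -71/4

no solution

Row-reduce:
R1 ← R1 / (3/2).
R2 ← R2 + 7/6·R1.
R3 ← R3 − 25/4·R1.
R2 ← R2 / (-1/2).
R3 ← R3 − 3/4·R2.
Row 3 reduces to 0 = 1, a contradiction. The system is inconsistent.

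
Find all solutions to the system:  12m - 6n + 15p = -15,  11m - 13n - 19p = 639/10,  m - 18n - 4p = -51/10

m = 5/2, n = 1, p = -13/5

Row-reduce the augmented matrix:
R1 ← R1 / (12).
R2 ← R2 − 11·R1.
R3 ← R3 − 1·R1.
R2 ← R2 / (-15/2).
R1 ← R1 + 1/2·R2.
R3 ← R3 + 35/2·R2.
R3 ← R3 / (427/6).
R1 ← R1 − 103/30·R3.
R2 ← R2 − 131/30·R3.
Reading off the reduced rows gives m = 5/2, n = 1, p = -13/5.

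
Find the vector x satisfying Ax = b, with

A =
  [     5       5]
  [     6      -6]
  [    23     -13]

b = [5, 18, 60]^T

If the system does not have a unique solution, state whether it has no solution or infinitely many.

no solution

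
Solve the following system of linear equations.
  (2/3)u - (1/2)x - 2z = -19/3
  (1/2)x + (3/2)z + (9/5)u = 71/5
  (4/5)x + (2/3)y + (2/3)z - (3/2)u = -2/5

infinitely many solutions

Row-reduce:
R1 ← R1 / (-1/2).
R2 ← R2 − 1/2·R1.
R3 ← R3 − 4/5·R1.
Swap R2 and R3.
R2 ← R2 / (2/3).
R3 ← R3 / (-1/2).
R1 ← R1 − 4·R3.
R2 ← R2 + 19/5·R3.
Rank is 3 with 4 unknowns, leaving u free.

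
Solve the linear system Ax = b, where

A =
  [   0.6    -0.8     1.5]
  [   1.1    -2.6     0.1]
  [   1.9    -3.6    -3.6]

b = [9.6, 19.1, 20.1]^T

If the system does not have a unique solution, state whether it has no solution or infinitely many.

Row-reduce the augmented matrix:
R1 ← R1 / (3/5).
R2 ← R2 − 11/10·R1.
R3 ← R3 − 19/10·R1.
R2 ← R2 / (-17/15).
R1 ← R1 + 4/3·R2.
R3 ← R3 + 16/15·R2.
R3 ← R3 / (-1991/340).
R1 ← R1 − 191/34·R3.
R2 ← R2 − 159/68·R3.
Reading off the reduced rows gives x_1 = 3, x_2 = -6, x_3 = 2.

x_1 = 3, x_2 = -6, x_3 = 2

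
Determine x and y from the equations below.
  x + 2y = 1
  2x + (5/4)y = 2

From equation 1: x = 1 − 2·y.
Substitute into equation 2 and solve: y = 0.
Then x = 1.

x = 1, y = 0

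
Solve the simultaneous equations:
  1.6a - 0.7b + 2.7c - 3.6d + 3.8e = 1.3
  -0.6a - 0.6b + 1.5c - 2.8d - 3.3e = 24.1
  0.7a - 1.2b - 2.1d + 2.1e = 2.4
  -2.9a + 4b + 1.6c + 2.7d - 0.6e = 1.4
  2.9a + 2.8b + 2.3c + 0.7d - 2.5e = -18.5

a = -6, b = -2, c = 1, d = -4, e = -2

Row-reduce the augmented matrix:
R1 ← R1 / (8/5).
R2 ← R2 + 3/5·R1.
R3 ← R3 − 7/10·R1.
R4 ← R4 + 29/10·R1.
R5 ← R5 − 29/10·R1.
R2 ← R2 / (-69/80).
R1 ← R1 + 7/16·R2.
R3 ← R3 + 143/160·R2.
R4 ← R4 − 437/160·R2.
R5 ← R5 − 651/160·R2.
R3 ← R3 / (-1741/460).
R1 ← R1 − 19/46·R3.
R2 ← R2 + 67/23·R3.
R4 ← R4 − 289/20·R3.
R5 ← R5 − 4259/460·R3.
R4 ← R4 / (-66662/26115).
R1 ← R1 − 465/1741·R4.
R2 ← R2 − 3318/1741·R4.
R3 ← R3 + 5210/5223·R4.
R5 ← R5 + 81388/26115·R4.
R5 ← R5 / (-7976991/333310).
R1 ← R1 − 609747/133324·R5.
R2 ← R2 − 492527/66662·R5.
R3 ← R3 + 287795/66662·R5.
R4 ← R4 + 492963/133324·R5.
Reading off the reduced rows gives a = -6, b = -2, c = 1, d = -4, e = -2.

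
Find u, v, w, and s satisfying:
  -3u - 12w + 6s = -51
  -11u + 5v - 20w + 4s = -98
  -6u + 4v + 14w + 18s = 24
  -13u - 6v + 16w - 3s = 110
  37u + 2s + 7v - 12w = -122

Row-reduce the augmented matrix:
R1 ← R1 / (-3).
R2 ← R2 + 11·R1.
R3 ← R3 + 6·R1.
R4 ← R4 + 13·R1.
R5 ← R5 − 37·R1.
R2 ← R2 / (5).
R3 ← R3 − 4·R2.
R4 ← R4 + 6·R2.
R5 ← R5 − 7·R2.
R3 ← R3 / (94/5).
R1 ← R1 − 4·R3.
R2 ← R2 − 24/5·R3.
R4 ← R4 − 484/5·R3.
R5 ← R5 + 968/5·R3.
R4 ← R4 / (-7315/47).
R1 ← R1 + 298/47·R4.
R2 ← R2 + 414/47·R4.
R3 ← R3 − 51/47·R4.
R5 ← R5 − 14630/47·R4.
R5 reduces to 0 = 0, so the extra equation is consistent.
Reading off the reduced rows gives u = -1, v = -5, w = 4, s = -1.

u = -1, v = -5, w = 4, s = -1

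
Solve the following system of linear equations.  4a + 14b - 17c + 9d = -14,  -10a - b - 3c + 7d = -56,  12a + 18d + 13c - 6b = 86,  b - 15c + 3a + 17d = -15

Row-reduce the augmented matrix:
R1 ← R1 / (4).
R2 ← R2 + 10·R1.
R3 ← R3 − 12·R1.
R4 ← R4 − 3·R1.
R2 ← R2 / (34).
R1 ← R1 − 7/2·R2.
R3 ← R3 + 48·R2.
R4 ← R4 + 19/2·R2.
R3 ← R3 / (-4/17).
R1 ← R1 − 59/136·R3.
R2 ← R2 + 91/68·R3.
R4 ← R4 + 2035/136·R3.
R4 ← R4 / (-65845/32).
R1 ← R1 − 1901/32·R4.
R2 ← R2 + 2957/16·R4.
R3 ← R3 + 555/4·R4.
Reading off the reduced rows gives a = 5, b = 0, c = 2, d = 0.

a = 5, b = 0, c = 2, d = 0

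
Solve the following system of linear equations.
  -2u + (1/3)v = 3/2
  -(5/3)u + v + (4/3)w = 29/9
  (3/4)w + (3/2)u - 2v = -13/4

u = -1/2, v = 3/2, w = 2/3

Row-reduce the augmented matrix:
R1 ← R1 / (-2).
R2 ← R2 + 5/3·R1.
R3 ← R3 − 3/2·R1.
R2 ← R2 / (13/18).
R1 ← R1 + 1/6·R2.
R3 ← R3 + 7/4·R2.
R3 ← R3 / (207/52).
R1 ← R1 − 4/13·R3.
R2 ← R2 − 24/13·R3.
Reading off the reduced rows gives u = -1/2, v = 3/2, w = 2/3.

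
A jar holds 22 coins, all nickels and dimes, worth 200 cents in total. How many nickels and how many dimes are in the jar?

Let n = nickels, d = dimes.
  n + d = 22
  5n + 10d = 200
Row-reduce the augmented matrix:
R2 ← R2 − 5·R1.
R2 ← R2 / (5).
R1 ← R1 − 1·R2.
Reading off the reduced rows gives n = 4, d = 18.

nickels: 4, dimes: 18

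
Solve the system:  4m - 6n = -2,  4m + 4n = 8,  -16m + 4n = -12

Row-reduce the augmented matrix:
R1 ← R1 / (4).
R2 ← R2 − 4·R1.
R3 ← R3 + 16·R1.
R2 ← R2 / (10).
R1 ← R1 + 3/2·R2.
R3 ← R3 + 20·R2.
R3 reduces to 0 = 0, so the extra equation is consistent.
Reading off the reduced rows gives m = 1, n = 1.

m = 1, n = 1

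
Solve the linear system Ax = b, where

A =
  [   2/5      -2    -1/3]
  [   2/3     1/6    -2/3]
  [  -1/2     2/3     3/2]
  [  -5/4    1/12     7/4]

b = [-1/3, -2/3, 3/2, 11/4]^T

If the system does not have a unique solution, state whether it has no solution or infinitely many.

Row-reduce:
R1 ← R1 / (2/5).
R2 ← R2 − 2/3·R1.
R3 ← R3 + 1/2·R1.
R4 ← R4 + 5/4·R1.
R2 ← R2 / (7/2).
R1 ← R1 + 5·R2.
R3 ← R3 + 11/6·R2.
R4 ← R4 + 37/6·R2.
R3 ← R3 / (775/756).
R1 ← R1 + 125/126·R3.
R2 ← R2 + 2/63·R3.
R4 ← R4 − 775/1512·R3.
Row 4 reduces to 0 = 1, a contradiction. The system is inconsistent.

no solution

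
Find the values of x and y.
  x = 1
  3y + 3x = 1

Row-reduce the augmented matrix:
R2 ← R2 − 3·R1.
R2 ← R2 / (3).
Reading off the reduced rows gives x = 1, y = -2/3.

x = 1, y = -2/3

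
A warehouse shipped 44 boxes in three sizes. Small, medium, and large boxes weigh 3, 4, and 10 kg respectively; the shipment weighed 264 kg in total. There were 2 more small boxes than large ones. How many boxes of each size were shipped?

small boxes: 20, medium boxes: 6, large boxes: 18

Let s = small boxes, m = medium boxes, l = large boxes.
  s + m + l = 44
  3s + 4m + 10l = 264
  s - l = 2
Row-reduce the augmented matrix:
R2 ← R2 − 3·R1.
R3 ← R3 − 1·R1.
R1 ← R1 − 1·R2.
R3 ← R3 + 1·R2.
R3 ← R3 / (5).
R1 ← R1 + 6·R3.
R2 ← R2 − 7·R3.
Reading off the reduced rows gives s = 20, m = 6, l = 18.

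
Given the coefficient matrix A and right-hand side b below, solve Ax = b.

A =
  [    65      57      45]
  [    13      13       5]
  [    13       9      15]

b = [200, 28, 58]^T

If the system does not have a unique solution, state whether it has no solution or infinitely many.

infinitely many solutions

Row-reduce:
R1 ← R1 / (65).
R2 ← R2 − 13·R1.
R3 ← R3 − 13·R1.
R2 ← R2 / (8/5).
R1 ← R1 − 57/65·R2.
R3 ← R3 + 12/5·R2.
Rank is 2 with 3 unknowns, leaving x_3 free.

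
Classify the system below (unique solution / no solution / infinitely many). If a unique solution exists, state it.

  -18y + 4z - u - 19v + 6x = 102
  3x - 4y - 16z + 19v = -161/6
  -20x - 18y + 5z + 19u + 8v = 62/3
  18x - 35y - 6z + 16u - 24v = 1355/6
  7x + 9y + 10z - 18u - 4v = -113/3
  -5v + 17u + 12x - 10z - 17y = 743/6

Row-reduce the augmented matrix:
R1 ← R1 / (6).
R2 ← R2 − 3·R1.
R3 ← R3 + 20·R1.
R4 ← R4 − 18·R1.
R5 ← R5 − 7·R1.
R6 ← R6 − 12·R1.
R2 ← R2 / (5).
R1 ← R1 + 3·R2.
R3 ← R3 + 78·R2.
R4 ← R4 − 19·R2.
R5 ← R5 − 30·R2.
R6 ← R6 − 19·R2.
R3 ← R3 / (-3937/15).
R1 ← R1 + 152/15·R3.
R2 ← R2 + 18/5·R3.
R4 ← R4 − 252/5·R3.
R5 ← R5 − 340/3·R3.
R6 ← R6 − 252/5·R3.
R4 ← R4 / (170127/7874).
R1 ← R1 + 3042/3937·R4.
R2 ← R2 + 1747/7874·R4.
R3 ← R3 + 352/3937·R4.
R5 ← R5 + 76381/7874·R4.
R6 ← R6 − 170127/7874·R4.
R5 ← R5 / (850909/56709).
R1 ← R1 + 7027/6301·R5.
R2 ← R2 − 20140/56709·R5.
R3 ← R3 + 84235/56709·R5.
R4 ← R4 + 1447/56709·R5.
R6 reduces to 0 = 0, so the extra equation is consistent.
Reading off the reduced rows gives x = 5/2, y = -5/2, z = 0, u = 7/3, v = -7/3.

x = 5/2, y = -5/2, z = 0, u = 7/3, v = -7/3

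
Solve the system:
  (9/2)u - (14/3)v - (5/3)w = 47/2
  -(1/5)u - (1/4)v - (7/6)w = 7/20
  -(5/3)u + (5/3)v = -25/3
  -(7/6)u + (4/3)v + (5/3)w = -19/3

Row-reduce:
R1 ← R1 / (9/2).
R2 ← R2 + 1/5·R1.
R3 ← R3 + 5/3·R1.
R4 ← R4 + 7/6·R1.
R2 ← R2 / (-247/540).
R1 ← R1 + 28/27·R2.
R3 ← R3 + 5/81·R2.
R4 ← R4 − 10/81·R2.
R3 ← R3 / (-1000/2223).
R1 ← R1 − 1810/741·R3.
R2 ← R2 − 670/247·R3.
R4 ← R4 − 2000/2223·R3.
Row 4 reduces to 0 = 1/2, a contradiction. The system is inconsistent.

no solution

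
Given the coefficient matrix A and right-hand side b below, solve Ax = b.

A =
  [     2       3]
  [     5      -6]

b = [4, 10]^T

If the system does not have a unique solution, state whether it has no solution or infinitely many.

Row-reduce the augmented matrix:
R1 ← R1 / (2).
R2 ← R2 − 5·R1.
R2 ← R2 / (-27/2).
R1 ← R1 − 3/2·R2.
Reading off the reduced rows gives x_1 = 2, x_2 = 0.

x_1 = 2, x_2 = 0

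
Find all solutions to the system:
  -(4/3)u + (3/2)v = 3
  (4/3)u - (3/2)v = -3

infinitely many solutions

Row-reduce:
R1 ← R1 / (-4/3).
R2 ← R2 − 4/3·R1.
Rank is 1 with 2 unknowns, leaving v free.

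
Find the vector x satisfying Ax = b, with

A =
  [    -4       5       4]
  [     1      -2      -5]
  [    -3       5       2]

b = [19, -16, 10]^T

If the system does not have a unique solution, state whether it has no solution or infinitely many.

Row-reduce the augmented matrix:
R1 ← R1 / (-4).
R2 ← R2 − 1·R1.
R3 ← R3 + 3·R1.
R2 ← R2 / (-3/4).
R1 ← R1 + 5/4·R2.
R3 ← R3 − 5/4·R2.
R3 ← R3 / (-23/3).
R1 ← R1 − 17/3·R3.
R2 ← R2 − 16/3·R3.
Reading off the reduced rows gives x_1 = -3, x_2 = -1, x_3 = 3.

x_1 = -3, x_2 = -1, x_3 = 3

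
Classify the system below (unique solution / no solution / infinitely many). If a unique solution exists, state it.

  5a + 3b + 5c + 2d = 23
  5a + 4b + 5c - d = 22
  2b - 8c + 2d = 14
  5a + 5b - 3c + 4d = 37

infinitely many solutions

Row-reduce:
R1 ← R1 / (5).
R2 ← R2 − 5·R1.
R4 ← R4 − 5·R1.
R1 ← R1 − 3/5·R2.
R3 ← R3 − 2·R2.
R4 ← R4 − 2·R2.
R3 ← R3 / (-8).
R1 ← R1 − 1·R3.
R4 ← R4 + 8·R3.
Rank is 3 with 4 unknowns, leaving d free.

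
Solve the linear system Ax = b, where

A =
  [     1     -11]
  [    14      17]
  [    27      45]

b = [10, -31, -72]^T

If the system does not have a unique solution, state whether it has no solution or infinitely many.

x_1 = -1, x_2 = -1

Row-reduce the augmented matrix:
R2 ← R2 − 14·R1.
R3 ← R3 − 27·R1.
R2 ← R2 / (171).
R1 ← R1 + 11·R2.
R3 ← R3 − 342·R2.
R3 reduces to 0 = 0, so the extra equation is consistent.
Reading off the reduced rows gives x_1 = -1, x_2 = -1.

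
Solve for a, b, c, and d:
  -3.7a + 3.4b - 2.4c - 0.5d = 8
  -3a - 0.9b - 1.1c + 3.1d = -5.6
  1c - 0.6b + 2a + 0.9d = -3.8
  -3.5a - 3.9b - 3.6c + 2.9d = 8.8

Row-reduce the augmented matrix:
R1 ← R1 / (-37/10).
R2 ← R2 + 3·R1.
R3 ← R3 − 2·R1.
R4 ← R4 + 7/2·R1.
R2 ← R2 / (-1353/370).
R1 ← R1 + 34/37·R2.
R3 ← R3 − 229/185·R2.
R4 ← R4 + 2633/370·R2.
R3 ← R3 / (-74/6765).
R1 ← R1 − 590/1353·R3.
R2 ← R2 + 313/1353·R3.
R4 ← R4 + 8053/2706·R3.
R4 ← R4 / (-736451/1480).
R1 ← R1 − 5303/74·R4.
R2 ← R2 + 5827/148·R4.
R3 ← R3 + 24575/148·R4.
Reading off the reduced rows gives a = 2, b = 0, c = -6, d = -2.

a = 2, b = 0, c = -6, d = -2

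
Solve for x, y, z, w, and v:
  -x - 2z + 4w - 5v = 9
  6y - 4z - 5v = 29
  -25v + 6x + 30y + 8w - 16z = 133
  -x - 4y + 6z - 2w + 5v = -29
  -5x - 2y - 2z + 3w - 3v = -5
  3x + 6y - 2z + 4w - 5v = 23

x = 2, y = 1, z = -2, w = -2, v = -3

Row-reduce the augmented matrix:
R1 ← R1 / (-1).
R3 ← R3 − 6·R1.
R4 ← R4 + 1·R1.
R5 ← R5 + 5·R1.
R6 ← R6 − 3·R1.
R2 ← R2 / (6).
R3 ← R3 − 30·R2.
R4 ← R4 + 4·R2.
R5 ← R5 + 2·R2.
R6 ← R6 − 6·R2.
R3 ← R3 / (-8).
R1 ← R1 − 2·R3.
R2 ← R2 + 2/3·R3.
R4 ← R4 − 16/3·R3.
R5 ← R5 − 20/3·R3.
R6 ← R6 + 4·R3.
R4 ← R4 / (46/3).
R1 ← R1 − 4·R4.
R2 ← R2 + 8/3·R4.
R3 ← R3 + 4·R4.
R5 ← R5 − 29/3·R4.
R5 ← R5 / (86/23).
R1 ← R1 − 45/46·R5.
R2 ← R2 + 15/23·R5.
R3 ← R3 − 25/92·R5.
R4 ← R4 + 20/23·R5.
R6 reduces to 0 = 0, so the extra equation is consistent.
Reading off the reduced rows gives x = 2, y = 1, z = -2, w = -2, v = -3.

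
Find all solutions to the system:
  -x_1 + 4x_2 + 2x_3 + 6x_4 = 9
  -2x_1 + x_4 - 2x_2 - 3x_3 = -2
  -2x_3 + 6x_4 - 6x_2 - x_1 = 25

infinitely many solutions

Row-reduce:
R1 ← R1 / (-1).
R2 ← R2 + 2·R1.
R3 ← R3 + 1·R1.
R2 ← R2 / (-10).
R1 ← R1 + 4·R2.
R3 ← R3 + 10·R2.
R3 ← R3 / (3).
R1 ← R1 − 4/5·R3.
R2 ← R2 − 7/10·R3.
Rank is 3 with 4 unknowns, leaving x_4 free.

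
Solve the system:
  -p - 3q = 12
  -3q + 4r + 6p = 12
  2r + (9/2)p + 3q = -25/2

no solution

Row-reduce:
R1 ← R1 / (-1).
R2 ← R2 − 6·R1.
R3 ← R3 − 9/2·R1.
R2 ← R2 / (-21).
R1 ← R1 − 3·R2.
R3 ← R3 + 21/2·R2.
Row 3 reduces to 0 = -1/2, a contradiction. The system is inconsistent.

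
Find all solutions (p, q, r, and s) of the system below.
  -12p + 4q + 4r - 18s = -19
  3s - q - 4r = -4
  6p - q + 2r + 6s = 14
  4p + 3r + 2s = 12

no solution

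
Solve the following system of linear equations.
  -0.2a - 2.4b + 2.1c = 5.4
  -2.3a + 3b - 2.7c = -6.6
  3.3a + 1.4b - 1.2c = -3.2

a = 0, b = -4, c = -2

Row-reduce the augmented matrix:
R1 ← R1 / (-1/5).
R2 ← R2 + 23/10·R1.
R3 ← R3 − 33/10·R1.
R2 ← R2 / (153/5).
R1 ← R1 − 12·R2.
R3 ← R3 + 191/5·R2.
R3 ← R3 / (-7/102).
R1 ← R1 − 1/34·R3.
R2 ← R2 + 179/204·R3.
Reading off the reduced rows gives a = 0, b = -4, c = -2.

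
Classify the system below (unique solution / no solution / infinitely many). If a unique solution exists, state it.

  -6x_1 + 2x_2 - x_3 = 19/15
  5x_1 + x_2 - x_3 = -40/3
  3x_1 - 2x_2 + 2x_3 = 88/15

Row-reduce the augmented matrix:
R1 ← R1 / (-6).
R2 ← R2 − 5·R1.
R3 ← R3 − 3·R1.
R2 ← R2 / (8/3).
R1 ← R1 + 1/3·R2.
R3 ← R3 + 1·R2.
R3 ← R3 / (13/16).
R1 ← R1 + 1/16·R3.
R2 ← R2 + 11/16·R3.
Reading off the reduced rows gives x_1 = -8/5, x_2 = -3, x_3 = 7/3.

x_1 = -8/5, x_2 = -3, x_3 = 7/3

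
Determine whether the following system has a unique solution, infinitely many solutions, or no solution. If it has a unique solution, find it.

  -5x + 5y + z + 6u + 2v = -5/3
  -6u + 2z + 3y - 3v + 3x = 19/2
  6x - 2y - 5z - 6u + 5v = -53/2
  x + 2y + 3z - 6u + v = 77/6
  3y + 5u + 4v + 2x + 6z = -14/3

Row-reduce the augmented matrix:
R1 ← R1 / (-5).
R2 ← R2 − 3·R1.
R3 ← R3 − 6·R1.
R4 ← R4 − 1·R1.
R5 ← R5 − 2·R1.
R2 ← R2 / (6).
R1 ← R1 + 1·R2.
R3 ← R3 − 4·R2.
R4 ← R4 − 3·R2.
R5 ← R5 − 5·R2.
R3 ← R3 / (-83/15).
R1 ← R1 − 7/30·R3.
R2 ← R2 − 13/30·R3.
R4 ← R4 − 19/10·R3.
R5 ← R5 − 127/30·R3.
R4 ← R4 / (-219/83).
R1 ← R1 + 123/83·R4.
R2 ← R2 + 15/83·R4.
R3 ← R3 + 42/83·R4.
R5 ← R5 − 958/83·R4.
R5 ← R5 / (7853/219).
R1 ← R1 + 240/73·R5.
R2 ← R2 − 1/73·R5.
R3 ← R3 + 187/73·R5.
R4 ← R4 + 436/219·R5.
Reading off the reduced rows gives x = -8/3, y = -1, z = 3, u = -5/3, v = -3/2.

x = -8/3, y = -1, z = 3, u = -5/3, v = -3/2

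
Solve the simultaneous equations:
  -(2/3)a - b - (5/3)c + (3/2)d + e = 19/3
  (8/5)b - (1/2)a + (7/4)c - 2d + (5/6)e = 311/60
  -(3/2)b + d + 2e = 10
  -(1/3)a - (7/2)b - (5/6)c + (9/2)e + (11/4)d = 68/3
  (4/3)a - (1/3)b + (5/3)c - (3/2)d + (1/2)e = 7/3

no solution

Row-reduce:
R1 ← R1 / (-2/3).
R2 ← R2 + 1/2·R1.
R4 ← R4 + 1/3·R1.
R5 ← R5 − 4/3·R1.
R2 ← R2 / (47/20).
R1 ← R1 − 3/2·R2.
R3 ← R3 + 3/2·R2.
R4 ← R4 + 3·R2.
R5 ← R5 + 7/3·R2.
R3 ← R3 / (90/47).
R1 ← R1 − 55/94·R3.
R2 ← R2 − 60/47·R3.
R4 ← R4 − 180/47·R3.
R5 ← R5 − 185/141·R3.
Swap R4 and R5.
R4 ← R4 / (-199/216).
R1 ← R1 − 7/144·R4.
R2 ← R2 + 2/3·R4.
R3 ← R3 + 187/360·R4.
Row 5 reduces to 0 = -1/2, a contradiction. The system is inconsistent.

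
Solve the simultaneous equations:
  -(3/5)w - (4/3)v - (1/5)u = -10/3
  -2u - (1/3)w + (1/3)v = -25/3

infinitely many solutions

Row-reduce:
R1 ← R1 / (-1/5).
R2 ← R2 + 2·R1.
R2 ← R2 / (41/3).
R1 ← R1 − 20/3·R2.
Rank is 2 with 3 unknowns, leaving w free.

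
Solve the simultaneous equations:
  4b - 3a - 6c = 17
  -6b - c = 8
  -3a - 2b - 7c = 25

infinitely many solutions

Row-reduce:
R1 ← R1 / (-3).
R3 ← R3 + 3·R1.
R2 ← R2 / (-6).
R1 ← R1 + 4/3·R2.
R3 ← R3 + 6·R2.
Rank is 2 with 3 unknowns, leaving c free.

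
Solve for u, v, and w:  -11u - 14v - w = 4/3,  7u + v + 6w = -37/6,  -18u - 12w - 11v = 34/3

u = -1/2, v = 1/3, w = -1/2

Row-reduce the augmented matrix:
R1 ← R1 / (-11).
R2 ← R2 − 7·R1.
R3 ← R3 + 18·R1.
R2 ← R2 / (-87/11).
R1 ← R1 − 14/11·R2.
R3 ← R3 − 131/11·R2.
R3 ← R3 / (-199/87).
R1 ← R1 − 83/87·R3.
R2 ← R2 + 59/87·R3.
Reading off the reduced rows gives u = -1/2, v = 1/3, w = -1/2.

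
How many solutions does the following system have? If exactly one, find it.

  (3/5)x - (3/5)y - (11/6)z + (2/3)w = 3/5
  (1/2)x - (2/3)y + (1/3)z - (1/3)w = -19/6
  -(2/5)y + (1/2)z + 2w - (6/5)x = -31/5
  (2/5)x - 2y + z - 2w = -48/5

Row-reduce the augmented matrix:
R1 ← R1 / (3/5).
R2 ← R2 − 1/2·R1.
R3 ← R3 + 6/5·R1.
R4 ← R4 − 2/5·R1.
R2 ← R2 / (-1/6).
R1 ← R1 + 1·R2.
R3 ← R3 + 8/5·R2.
R4 ← R4 + 8/5·R2.
R3 ← R3 / (-631/30).
R1 ← R1 + 128/9·R3.
R2 ← R2 + 67/6·R3.
R4 ← R4 + 704/45·R3.
R4 ← R4 / (-5182/1893).
R1 ← R1 + 2990/1893·R4.
R2 ← R2 + 610/631·R4.
R3 ← R3 + 356/631·R4.
Reading off the reduced rows gives x = 1, y = 5, z = -2, w = -1.

x = 1, y = 5, z = -2, w = -1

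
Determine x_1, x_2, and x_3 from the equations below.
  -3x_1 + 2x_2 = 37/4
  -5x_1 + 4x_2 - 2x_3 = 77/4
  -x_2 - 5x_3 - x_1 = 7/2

x_1 = -5/4, x_2 = 11/4, x_3 = -1

Row-reduce the augmented matrix:
R1 ← R1 / (-3).
R2 ← R2 + 5·R1.
R3 ← R3 + 1·R1.
R2 ← R2 / (2/3).
R1 ← R1 + 2/3·R2.
R3 ← R3 + 5/3·R2.
R3 ← R3 / (-10).
R1 ← R1 + 2·R3.
R2 ← R2 + 3·R3.
Reading off the reduced rows gives x_1 = -5/4, x_2 = 11/4, x_3 = -1.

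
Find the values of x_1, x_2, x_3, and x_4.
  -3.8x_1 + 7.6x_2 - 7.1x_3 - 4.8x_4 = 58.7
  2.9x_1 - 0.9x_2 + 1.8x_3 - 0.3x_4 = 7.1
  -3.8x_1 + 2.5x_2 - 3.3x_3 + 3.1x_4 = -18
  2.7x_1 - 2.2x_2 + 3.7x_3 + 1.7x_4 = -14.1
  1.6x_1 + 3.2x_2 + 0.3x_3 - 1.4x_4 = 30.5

x_1 = 4, x_2 = 5, x_3 = -1, x_4 = -6

Row-reduce the augmented matrix:
R1 ← R1 / (-19/5).
R2 ← R2 − 29/10·R1.
R3 ← R3 + 19/5·R1.
R4 ← R4 − 27/10·R1.
R5 ← R5 − 8/5·R1.
R2 ← R2 / (49/10).
R1 ← R1 + 2·R2.
R3 ← R3 + 51/10·R2.
R4 ← R4 − 16/5·R2.
R5 ← R5 − 32/5·R2.
R3 ← R3 / (631/18620).
R1 ← R1 − 729/1862·R3.
R2 ← R2 + 1375/1862·R3.
R4 ← R4 − 18961/18620·R3.
R5 ← R5 − 18961/9310·R3.
R4 ← R4 / (-142051/1262).
R1 ← R1 + 27744/631·R4.
R2 ← R2 − 51397/631·R4.
R3 ← R3 − 70292/631·R4.
R5 ← R5 + 142051/631·R4.
R5 reduces to 0 = 0, so the extra equation is consistent.
Reading off the reduced rows gives x_1 = 4, x_2 = 5, x_3 = -1, x_4 = -6.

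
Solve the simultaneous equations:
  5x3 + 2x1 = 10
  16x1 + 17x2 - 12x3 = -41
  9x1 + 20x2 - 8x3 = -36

Row-reduce the augmented matrix:
R1 ← R1 / (2).
R2 ← R2 − 16·R1.
R3 ← R3 − 9·R1.
R2 ← R2 / (17).
R3 ← R3 − 20·R2.
R3 ← R3 / (1043/34).
R1 ← R1 − 5/2·R3.
R2 ← R2 + 52/17·R3.
Reading off the reduced rows gives x1 = 0, x2 = -1, x3 = 2.

x1 = 0, x2 = -1, x3 = 2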